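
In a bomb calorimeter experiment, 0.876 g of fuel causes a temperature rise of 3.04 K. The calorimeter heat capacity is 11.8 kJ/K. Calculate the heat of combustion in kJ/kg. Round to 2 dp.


Hc = C_cal * delta_T / m_fuel
Q_released = 11.8 * 3.04 = 35.8720 kJ
m_fuel = 0.876 g = 0.876/1000 kg = 0.000876 kg
Hc = 35.8720 / 0.000876 = 40949.77 kJ/kg


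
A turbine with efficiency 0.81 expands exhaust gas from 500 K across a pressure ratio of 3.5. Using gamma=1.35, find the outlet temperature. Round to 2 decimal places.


T_out = T_in * (1 - eta * (1 - PR^(-(gamma-1)/gamma)))
Exponent = -(1.35-1)/1.35 = -0.25925926
PR^exp = 3.5^(-0.25925926) = 0.72267881
Factor = 1 - 0.81*(1 - 0.72267881) = 0.77536984
T_out = 500 * 0.77536984 = 387.68 K


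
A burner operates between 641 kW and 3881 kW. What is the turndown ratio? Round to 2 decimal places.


TDR = Q_max / Q_min
TDR = 3881 / 641 = 6.05


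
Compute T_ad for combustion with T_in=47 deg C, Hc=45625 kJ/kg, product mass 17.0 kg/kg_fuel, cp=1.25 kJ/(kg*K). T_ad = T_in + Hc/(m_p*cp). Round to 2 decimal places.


T_ad = T_in + Hc / (m_p * cp)
Denominator = 17.0 * 1.25 = 21.2500
Temperature rise = 45625 / 21.2500 = 2147.06 K
T_ad = 47 + 2147.06 = 2194.06 deg C


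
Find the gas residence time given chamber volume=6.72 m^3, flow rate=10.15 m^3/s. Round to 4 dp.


tau = V / Q_flow
tau = 6.72 / 10.15 = 0.6621 s


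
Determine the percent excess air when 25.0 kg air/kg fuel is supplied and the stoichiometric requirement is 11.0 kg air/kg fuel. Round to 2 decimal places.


Excess air = actual - stoichiometric = 25.0 - 11.0 = 14.00 kg/kg fuel
Excess air % = (excess / stoich) * 100 = (14.00 / 11.0) * 100 = 127.27%


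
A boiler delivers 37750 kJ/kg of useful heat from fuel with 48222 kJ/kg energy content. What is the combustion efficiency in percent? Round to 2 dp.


Efficiency = (Q_useful / Q_fuel) * 100
Efficiency = (37750 / 48222) * 100
Efficiency = 0.7828 * 100 = 78.28%


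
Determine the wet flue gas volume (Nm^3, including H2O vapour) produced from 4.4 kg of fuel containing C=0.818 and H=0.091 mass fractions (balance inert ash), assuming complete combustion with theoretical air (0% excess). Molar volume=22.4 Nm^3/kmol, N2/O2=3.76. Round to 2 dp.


Per kg fuel: CO2 = (C/12 kmol)*22.4 = (0.818/12)*22.4 = 1.52693 Nm^3
Per kg fuel: H2O = (H/2 kmol)*22.4 = (0.091/2)*22.4 = 1.01920 Nm^3
O2 needed per kg fuel = C/12 + H/4 = 0.818/12 + 0.091/4 = 0.09091667 kmol
Per kg fuel: N2 = O2*3.76*22.4 = 0.09091667*3.76*22.4 = 7.65737 Nm^3
Total per kg = 1.52693 + 1.01920 + 7.65737 = 10.20350 Nm^3
Total = 10.20350 * 4.4 = 44.90 Nm^3


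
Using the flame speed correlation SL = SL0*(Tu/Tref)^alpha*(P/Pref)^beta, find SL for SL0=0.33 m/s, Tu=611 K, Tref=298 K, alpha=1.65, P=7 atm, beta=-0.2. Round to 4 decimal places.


SL = SL0 * (Tu/Tref)^alpha * (P/Pref)^beta
T ratio = 611/298 = 2.05033557
(T ratio)^alpha = 2.05033557^1.65 = 3.269724
(P/Pref)^beta = 7^(-0.2) = 0.677611
SL = 0.33 * 3.269724 * 0.677611 = 0.7311 m/s


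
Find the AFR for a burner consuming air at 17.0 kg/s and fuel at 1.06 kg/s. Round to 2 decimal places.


AFR = m_air / m_fuel
AFR = 17.0 / 1.06 = 16.04


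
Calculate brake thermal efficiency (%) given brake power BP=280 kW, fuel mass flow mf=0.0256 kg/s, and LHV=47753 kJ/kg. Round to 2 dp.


eta_BTE = (BP / (mf * LHV)) * 100
Denominator = 0.0256 * 47753 = 1222.4768 kW
eta_BTE = (280 / 1222.4768) * 100 = 22.90%


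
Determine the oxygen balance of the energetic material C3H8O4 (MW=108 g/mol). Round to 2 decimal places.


OB = -1600 * (2C + H/2 - O) / MW
Inner = 2*3 + 8/2 - 4 = 6.00
OB = -1600 * 6.00 / 108 = -88.89%


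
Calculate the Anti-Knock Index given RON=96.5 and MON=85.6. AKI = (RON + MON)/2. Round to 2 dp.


AKI = (RON + MON) / 2
AKI = (96.5 + 85.6) / 2
AKI = 182.1 / 2 = 91.05


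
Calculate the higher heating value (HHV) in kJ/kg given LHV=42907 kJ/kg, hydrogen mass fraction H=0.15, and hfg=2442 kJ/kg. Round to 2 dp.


HHV = LHV + hfg * 9 * H
Water addition = 2442 * 9 * 0.15 = 3296.700 kJ/kg
HHV = 42907 + 3296.700 = 46203.70 kJ/kg


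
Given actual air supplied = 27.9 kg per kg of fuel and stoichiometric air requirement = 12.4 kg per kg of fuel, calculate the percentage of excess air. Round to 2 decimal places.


Excess air = actual - stoichiometric = 27.9 - 12.4 = 15.50 kg/kg fuel
Excess air % = (excess / stoich) * 100 = (15.50 / 12.4) * 100 = 125.00%


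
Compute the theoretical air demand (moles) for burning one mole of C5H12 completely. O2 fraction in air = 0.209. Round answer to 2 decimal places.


Balanced combustion: C5H12 + 8 O2 -> 5 CO2 + 6 H2O
O2 needed = C + H/4 = 5 + 12/4 = 8.00 moles
Air moles = O2 / 0.209 = 8.00 / 0.209 = 38.28 moles air


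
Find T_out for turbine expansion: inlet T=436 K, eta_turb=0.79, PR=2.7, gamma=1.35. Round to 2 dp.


T_out = T_in * (1 - eta * (1 - PR^(-(gamma-1)/gamma)))
Exponent = -(1.35-1)/1.35 = -0.25925926
PR^exp = 2.7^(-0.25925926) = 0.77297411
Factor = 1 - 0.79*(1 - 0.77297411) = 0.82064955
T_out = 436 * 0.82064955 = 357.80 K


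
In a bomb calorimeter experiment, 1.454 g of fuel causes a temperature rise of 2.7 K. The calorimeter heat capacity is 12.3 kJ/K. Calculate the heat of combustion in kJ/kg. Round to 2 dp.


Hc = C_cal * delta_T / m_fuel
Q_released = 12.3 * 2.7 = 33.2100 kJ
m_fuel = 1.454 g = 1.454/1000 kg = 0.001454 kg
Hc = 33.2100 / 0.001454 = 22840.44 kJ/kg


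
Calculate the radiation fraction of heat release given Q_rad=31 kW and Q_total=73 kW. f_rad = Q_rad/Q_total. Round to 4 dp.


f_rad = Q_rad / Q_total
f_rad = 31 / 73 = 0.4247


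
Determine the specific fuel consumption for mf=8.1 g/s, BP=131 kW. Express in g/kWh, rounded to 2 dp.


SFC = (mf / BP) * 3600
Rate = 8.1 / 131 = 0.061832 g/(s*kW)
SFC = 0.061832 * 3600 = 222.60 g/kWh


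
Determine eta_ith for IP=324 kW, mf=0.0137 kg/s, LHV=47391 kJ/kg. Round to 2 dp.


eta_ith = (IP / (mf * LHV)) * 100
Denominator = 0.0137 * 47391 = 649.2567 kW
eta_ith = (324 / 649.2567) * 100 = 49.90%


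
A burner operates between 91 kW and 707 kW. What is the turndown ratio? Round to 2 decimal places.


TDR = Q_max / Q_min
TDR = 707 / 91 = 7.77


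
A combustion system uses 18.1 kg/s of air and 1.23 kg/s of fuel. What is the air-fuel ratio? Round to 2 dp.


AFR = m_air / m_fuel
AFR = 18.1 / 1.23 = 14.72


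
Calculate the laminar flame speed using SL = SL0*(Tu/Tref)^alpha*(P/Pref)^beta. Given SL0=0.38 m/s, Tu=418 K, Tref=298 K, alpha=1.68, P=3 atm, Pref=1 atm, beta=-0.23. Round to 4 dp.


SL = SL0 * (Tu/Tref)^alpha * (P/Pref)^beta
T ratio = 418/298 = 1.40268456
(T ratio)^alpha = 1.40268456^1.68 = 1.765602
(P/Pref)^beta = 3^(-0.23) = 0.776716
SL = 0.38 * 1.765602 * 0.776716 = 0.5211 m/s


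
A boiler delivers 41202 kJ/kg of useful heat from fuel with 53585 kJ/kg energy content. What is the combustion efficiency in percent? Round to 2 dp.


Efficiency = (Q_useful / Q_fuel) * 100
Efficiency = (41202 / 53585) * 100
Efficiency = 0.7689 * 100 = 76.89%


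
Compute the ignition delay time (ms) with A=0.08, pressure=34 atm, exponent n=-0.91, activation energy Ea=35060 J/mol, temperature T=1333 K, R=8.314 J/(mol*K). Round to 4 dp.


tau = A * P^n * exp(Ea/(R*T))
P^n = 34^(-0.91) = 0.04039747
Ea/(R*T) = 35060/(8.314*1333) = 3.163528
exp(Ea/(R*T)) = 23.653910
tau = 0.08 * 0.04039747 * 23.653910 = 0.0764 ms


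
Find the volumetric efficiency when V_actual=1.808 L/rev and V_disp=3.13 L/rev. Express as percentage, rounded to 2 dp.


eta_v = (V_actual / V_disp) * 100
Ratio = 1.808 / 3.13 = 0.5776
eta_v = 0.5776 * 100 = 57.76%


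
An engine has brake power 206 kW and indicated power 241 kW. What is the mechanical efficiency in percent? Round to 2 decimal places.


eta_mech = (BP / IP) * 100
Ratio = 206 / 241 = 0.8548
eta_mech = 0.8548 * 100 = 85.48%


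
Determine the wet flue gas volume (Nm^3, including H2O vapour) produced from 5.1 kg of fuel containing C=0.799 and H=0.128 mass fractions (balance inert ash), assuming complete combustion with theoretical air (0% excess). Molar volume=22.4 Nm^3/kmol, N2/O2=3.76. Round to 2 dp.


Per kg fuel: CO2 = (C/12 kmol)*22.4 = (0.799/12)*22.4 = 1.49147 Nm^3
Per kg fuel: H2O = (H/2 kmol)*22.4 = (0.128/2)*22.4 = 1.43360 Nm^3
O2 needed per kg fuel = C/12 + H/4 = 0.799/12 + 0.128/4 = 0.09858333 kmol
Per kg fuel: N2 = O2*3.76*22.4 = 0.09858333*3.76*22.4 = 8.30308 Nm^3
Total per kg = 1.49147 + 1.43360 + 8.30308 = 11.22815 Nm^3
Total = 11.22815 * 5.1 = 57.26 Nm^3


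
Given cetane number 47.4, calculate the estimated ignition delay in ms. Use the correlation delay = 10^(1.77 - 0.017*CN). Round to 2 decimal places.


delay = 10^(1.77 - 0.017*CN)
Exponent = 1.77 - 0.017*47.4 = 0.9642
delay = 10^0.9642 = 9.21 ms


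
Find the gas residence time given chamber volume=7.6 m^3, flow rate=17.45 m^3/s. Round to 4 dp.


tau = V / Q_flow
tau = 7.6 / 17.45 = 0.4355 s


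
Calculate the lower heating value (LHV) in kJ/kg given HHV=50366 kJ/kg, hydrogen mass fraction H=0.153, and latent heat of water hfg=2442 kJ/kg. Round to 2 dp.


LHV = HHV - hfg * 9 * H
Water correction = 2442 * 9 * 0.153 = 3362.634 kJ/kg
LHV = 50366 - 3362.634 = 47003.37 kJ/kg


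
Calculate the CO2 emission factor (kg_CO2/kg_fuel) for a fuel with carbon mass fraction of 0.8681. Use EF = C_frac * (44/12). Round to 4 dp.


EF = C_frac * (M_CO2 / M_C)
EF = 0.8681 * (44/12)
EF = 0.8681 * 3.666667 = 3.1830 kg_CO2/kg_fuel


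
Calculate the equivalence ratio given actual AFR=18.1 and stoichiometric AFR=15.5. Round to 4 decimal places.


phi = AFR_stoich / AFR_actual
phi = 15.5 / 18.1 = 0.8564


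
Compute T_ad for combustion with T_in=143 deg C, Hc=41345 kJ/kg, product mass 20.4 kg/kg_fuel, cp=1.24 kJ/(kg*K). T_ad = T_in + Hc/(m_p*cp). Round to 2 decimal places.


T_ad = T_in + Hc / (m_p * cp)
Denominator = 20.4 * 1.24 = 25.2960
Temperature rise = 41345 / 25.2960 = 1634.45 K
T_ad = 143 + 1634.45 = 1777.45 deg C


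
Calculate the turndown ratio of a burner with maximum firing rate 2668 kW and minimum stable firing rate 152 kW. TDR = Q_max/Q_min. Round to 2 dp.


TDR = Q_max / Q_min
TDR = 2668 / 152 = 17.55


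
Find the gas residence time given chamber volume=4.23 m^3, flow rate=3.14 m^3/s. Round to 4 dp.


tau = V / Q_flow
tau = 4.23 / 3.14 = 1.3471 s


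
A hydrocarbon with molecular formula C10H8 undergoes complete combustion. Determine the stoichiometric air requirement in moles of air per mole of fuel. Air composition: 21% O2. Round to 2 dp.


Balanced combustion: C10H8 + 12 O2 -> 10 CO2 + 4 H2O
O2 needed = C + H/4 = 10 + 8/4 = 12.00 moles
Air moles = O2 / 0.21 = 12.00 / 0.21 = 57.14 moles air


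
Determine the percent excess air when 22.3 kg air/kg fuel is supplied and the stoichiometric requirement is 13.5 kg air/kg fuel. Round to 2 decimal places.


Excess air = actual - stoichiometric = 22.3 - 13.5 = 8.80 kg/kg fuel
Excess air % = (excess / stoich) * 100 = (8.80 / 13.5) * 100 = 65.19%


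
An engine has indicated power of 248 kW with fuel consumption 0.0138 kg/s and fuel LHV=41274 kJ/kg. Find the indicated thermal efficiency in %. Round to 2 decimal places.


eta_ith = (IP / (mf * LHV)) * 100
Denominator = 0.0138 * 41274 = 569.5812 kW
eta_ith = (248 / 569.5812) * 100 = 43.54%


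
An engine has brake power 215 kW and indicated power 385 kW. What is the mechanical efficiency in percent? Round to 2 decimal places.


eta_mech = (BP / IP) * 100
Ratio = 215 / 385 = 0.5584
eta_mech = 0.5584 * 100 = 55.84%


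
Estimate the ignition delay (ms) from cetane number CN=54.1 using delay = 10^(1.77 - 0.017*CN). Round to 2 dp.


delay = 10^(1.77 - 0.017*CN)
Exponent = 1.77 - 0.017*54.1 = 0.8503
delay = 10^0.8503 = 7.08 ms


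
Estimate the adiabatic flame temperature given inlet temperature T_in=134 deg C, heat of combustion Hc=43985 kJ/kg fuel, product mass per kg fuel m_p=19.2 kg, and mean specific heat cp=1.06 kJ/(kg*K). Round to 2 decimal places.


T_ad = T_in + Hc / (m_p * cp)
Denominator = 19.2 * 1.06 = 20.3520
Temperature rise = 43985 / 20.3520 = 2161.21 K
T_ad = 134 + 2161.21 = 2295.21 deg C


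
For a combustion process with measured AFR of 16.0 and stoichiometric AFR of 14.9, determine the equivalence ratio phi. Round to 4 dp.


phi = AFR_stoich / AFR_actual
phi = 14.9 / 16.0 = 0.9313


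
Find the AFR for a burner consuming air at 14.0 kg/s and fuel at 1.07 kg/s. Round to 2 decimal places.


AFR = m_air / m_fuel
AFR = 14.0 / 1.07 = 13.08


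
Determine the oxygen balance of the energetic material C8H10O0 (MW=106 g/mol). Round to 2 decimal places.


OB = -1600 * (2C + H/2 - O) / MW
Inner = 2*8 + 10/2 - 0 = 21.00
OB = -1600 * 21.00 / 106 = -316.98%


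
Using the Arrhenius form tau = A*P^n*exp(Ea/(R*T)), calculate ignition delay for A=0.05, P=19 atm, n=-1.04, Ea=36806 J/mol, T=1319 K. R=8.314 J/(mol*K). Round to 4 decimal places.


tau = A * P^n * exp(Ea/(R*T))
P^n = 19^(-1.04) = 0.04678388
Ea/(R*T) = 36806/(8.314*1319) = 3.356323
exp(Ea/(R*T)) = 28.683540
tau = 0.05 * 0.04678388 * 28.683540 = 0.0671 ms


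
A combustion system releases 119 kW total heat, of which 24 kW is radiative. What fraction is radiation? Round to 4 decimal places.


f_rad = Q_rad / Q_total
f_rad = 24 / 119 = 0.2017


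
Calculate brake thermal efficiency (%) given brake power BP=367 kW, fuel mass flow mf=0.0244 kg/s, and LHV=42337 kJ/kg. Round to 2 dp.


eta_BTE = (BP / (mf * LHV)) * 100
Denominator = 0.0244 * 42337 = 1033.0228 kW
eta_BTE = (367 / 1033.0228) * 100 = 35.53%


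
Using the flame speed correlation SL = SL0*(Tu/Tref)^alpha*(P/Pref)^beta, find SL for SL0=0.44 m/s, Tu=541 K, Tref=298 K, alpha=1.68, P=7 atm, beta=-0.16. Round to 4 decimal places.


SL = SL0 * (Tu/Tref)^alpha * (P/Pref)^beta
T ratio = 541/298 = 1.81543624
(T ratio)^alpha = 1.81543624^1.68 = 2.723254
(P/Pref)^beta = 7^(-0.16) = 0.732461
SL = 0.44 * 2.723254 * 0.732461 = 0.8777 m/s


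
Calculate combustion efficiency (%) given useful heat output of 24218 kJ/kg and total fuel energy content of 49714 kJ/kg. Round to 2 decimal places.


Efficiency = (Q_useful / Q_fuel) * 100
Efficiency = (24218 / 49714) * 100
Efficiency = 0.4871 * 100 = 48.71%


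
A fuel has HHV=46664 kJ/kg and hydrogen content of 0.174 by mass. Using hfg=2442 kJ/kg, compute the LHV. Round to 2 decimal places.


LHV = HHV - hfg * 9 * H
Water correction = 2442 * 9 * 0.174 = 3824.172 kJ/kg
LHV = 46664 - 3824.172 = 42839.83 kJ/kg


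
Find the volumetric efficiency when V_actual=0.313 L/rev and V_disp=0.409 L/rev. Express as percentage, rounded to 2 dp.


eta_v = (V_actual / V_disp) * 100
Ratio = 0.313 / 0.409 = 0.7653
eta_v = 0.7653 * 100 = 76.53%


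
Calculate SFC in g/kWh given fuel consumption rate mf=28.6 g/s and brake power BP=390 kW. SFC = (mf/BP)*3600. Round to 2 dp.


SFC = (mf / BP) * 3600
Rate = 28.6 / 390 = 0.073333 g/(s*kW)
SFC = 0.073333 * 3600 = 264.00 g/kWh


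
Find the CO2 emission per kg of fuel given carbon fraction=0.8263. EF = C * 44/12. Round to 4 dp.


EF = C_frac * (M_CO2 / M_C)
EF = 0.8263 * (44/12)
EF = 0.8263 * 3.666667 = 3.0298 kg_CO2/kg_fuel


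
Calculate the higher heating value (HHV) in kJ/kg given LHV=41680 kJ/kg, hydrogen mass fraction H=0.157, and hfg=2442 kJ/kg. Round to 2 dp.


HHV = LHV + hfg * 9 * H
Water addition = 2442 * 9 * 0.157 = 3450.546 kJ/kg
HHV = 41680 + 3450.546 = 45130.55 kJ/kg


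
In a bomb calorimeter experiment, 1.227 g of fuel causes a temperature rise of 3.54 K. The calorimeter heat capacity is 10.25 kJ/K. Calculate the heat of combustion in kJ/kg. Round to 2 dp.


Hc = C_cal * delta_T / m_fuel
Q_released = 10.25 * 3.54 = 36.2850 kJ
m_fuel = 1.227 g = 1.227/1000 kg = 0.001227 kg
Hc = 36.2850 / 0.001227 = 29572.13 kJ/kg


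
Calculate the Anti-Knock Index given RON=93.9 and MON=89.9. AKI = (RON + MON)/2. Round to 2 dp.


AKI = (RON + MON) / 2
AKI = (93.9 + 89.9) / 2
AKI = 183.8 / 2 = 91.90


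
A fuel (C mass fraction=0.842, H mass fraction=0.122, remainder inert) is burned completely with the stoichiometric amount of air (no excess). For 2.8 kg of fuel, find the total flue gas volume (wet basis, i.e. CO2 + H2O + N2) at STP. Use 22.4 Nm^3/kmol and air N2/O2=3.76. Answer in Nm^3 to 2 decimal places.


Per kg fuel: CO2 = (C/12 kmol)*22.4 = (0.842/12)*22.4 = 1.57173 Nm^3
Per kg fuel: H2O = (H/2 kmol)*22.4 = (0.122/2)*22.4 = 1.36640 Nm^3
O2 needed per kg fuel = C/12 + H/4 = 0.842/12 + 0.122/4 = 0.10066667 kmol
Per kg fuel: N2 = O2*3.76*22.4 = 0.10066667*3.76*22.4 = 8.47855 Nm^3
Total per kg = 1.57173 + 1.36640 + 8.47855 = 11.41668 Nm^3
Total = 11.41668 * 2.8 = 31.97 Nm^3


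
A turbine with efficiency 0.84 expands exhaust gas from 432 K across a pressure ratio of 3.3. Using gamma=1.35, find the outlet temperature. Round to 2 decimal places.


T_out = T_in * (1 - eta * (1 - PR^(-(gamma-1)/gamma)))
Exponent = -(1.35-1)/1.35 = -0.25925926
PR^exp = 3.3^(-0.25925926) = 0.73378775
Factor = 1 - 0.84*(1 - 0.73378775) = 0.77638171
T_out = 432 * 0.77638171 = 335.40 K


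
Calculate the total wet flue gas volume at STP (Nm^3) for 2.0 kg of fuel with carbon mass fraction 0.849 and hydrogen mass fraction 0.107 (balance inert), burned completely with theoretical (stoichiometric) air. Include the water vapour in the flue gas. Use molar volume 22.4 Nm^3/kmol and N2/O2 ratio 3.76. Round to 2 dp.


Per kg fuel: CO2 = (C/12 kmol)*22.4 = (0.849/12)*22.4 = 1.58480 Nm^3
Per kg fuel: H2O = (H/2 kmol)*22.4 = (0.107/2)*22.4 = 1.19840 Nm^3
O2 needed per kg fuel = C/12 + H/4 = 0.849/12 + 0.107/4 = 0.09750000 kmol
Per kg fuel: N2 = O2*3.76*22.4 = 0.09750000*3.76*22.4 = 8.21184 Nm^3
Total per kg = 1.58480 + 1.19840 + 8.21184 = 10.99504 Nm^3
Total = 10.99504 * 2.0 = 21.99 Nm^3


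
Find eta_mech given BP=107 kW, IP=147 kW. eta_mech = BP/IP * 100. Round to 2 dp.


eta_mech = (BP / IP) * 100
Ratio = 107 / 147 = 0.7279
eta_mech = 0.7279 * 100 = 72.79%


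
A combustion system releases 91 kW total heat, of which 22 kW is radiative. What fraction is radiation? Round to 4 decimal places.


f_rad = Q_rad / Q_total
f_rad = 22 / 91 = 0.2418


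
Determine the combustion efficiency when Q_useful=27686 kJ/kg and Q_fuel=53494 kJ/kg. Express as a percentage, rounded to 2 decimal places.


Efficiency = (Q_useful / Q_fuel) * 100
Efficiency = (27686 / 53494) * 100
Efficiency = 0.5176 * 100 = 51.76%


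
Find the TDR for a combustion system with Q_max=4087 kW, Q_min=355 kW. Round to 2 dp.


TDR = Q_max / Q_min
TDR = 4087 / 355 = 11.51


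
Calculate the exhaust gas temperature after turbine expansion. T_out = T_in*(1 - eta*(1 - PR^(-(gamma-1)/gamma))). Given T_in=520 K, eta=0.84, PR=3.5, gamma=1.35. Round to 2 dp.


T_out = T_in * (1 - eta * (1 - PR^(-(gamma-1)/gamma)))
Exponent = -(1.35-1)/1.35 = -0.25925926
PR^exp = 3.5^(-0.25925926) = 0.72267881
Factor = 1 - 0.84*(1 - 0.72267881) = 0.76705020
T_out = 520 * 0.76705020 = 398.87 K


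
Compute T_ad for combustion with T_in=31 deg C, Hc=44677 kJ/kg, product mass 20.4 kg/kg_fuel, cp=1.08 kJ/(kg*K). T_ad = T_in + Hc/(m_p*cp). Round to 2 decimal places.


T_ad = T_in + Hc / (m_p * cp)
Denominator = 20.4 * 1.08 = 22.0320
Temperature rise = 44677 / 22.0320 = 2027.82 K
T_ad = 31 + 2027.82 = 2058.82 deg C


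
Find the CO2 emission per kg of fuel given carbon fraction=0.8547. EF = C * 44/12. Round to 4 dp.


EF = C_frac * (M_CO2 / M_C)
EF = 0.8547 * (44/12)
EF = 0.8547 * 3.666667 = 3.1339 kg_CO2/kg_fuel


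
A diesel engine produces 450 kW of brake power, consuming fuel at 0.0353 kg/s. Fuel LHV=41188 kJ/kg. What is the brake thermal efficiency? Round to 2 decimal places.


eta_BTE = (BP / (mf * LHV)) * 100
Denominator = 0.0353 * 41188 = 1453.9364 kW
eta_BTE = (450 / 1453.9364) * 100 = 30.95%


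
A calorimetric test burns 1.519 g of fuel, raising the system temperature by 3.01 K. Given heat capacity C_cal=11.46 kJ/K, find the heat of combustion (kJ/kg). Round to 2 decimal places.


Hc = C_cal * delta_T / m_fuel
Q_released = 11.46 * 3.01 = 34.4946 kJ
m_fuel = 1.519 g = 1.519/1000 kg = 0.001519 kg
Hc = 34.4946 / 0.001519 = 22708.76 kJ/kg


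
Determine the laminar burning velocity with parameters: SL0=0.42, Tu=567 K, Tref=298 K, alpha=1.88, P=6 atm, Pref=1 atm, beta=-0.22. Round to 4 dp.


SL = SL0 * (Tu/Tref)^alpha * (P/Pref)^beta
T ratio = 567/298 = 1.90268456
(T ratio)^alpha = 1.90268456^1.88 = 3.351271
(P/Pref)^beta = 6^(-0.22) = 0.674228
SL = 0.42 * 3.351271 * 0.674228 = 0.9490 m/s


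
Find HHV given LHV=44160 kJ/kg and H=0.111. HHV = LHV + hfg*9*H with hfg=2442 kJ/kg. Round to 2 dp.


HHV = LHV + hfg * 9 * H
Water addition = 2442 * 9 * 0.111 = 2439.558 kJ/kg
HHV = 44160 + 2439.558 = 46599.56 kJ/kg


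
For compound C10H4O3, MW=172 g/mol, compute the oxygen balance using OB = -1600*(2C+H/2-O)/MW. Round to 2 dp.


OB = -1600 * (2C + H/2 - O) / MW
Inner = 2*10 + 4/2 - 3 = 19.00
OB = -1600 * 19.00 / 172 = -176.74%


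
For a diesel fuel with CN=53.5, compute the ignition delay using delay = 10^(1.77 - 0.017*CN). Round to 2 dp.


delay = 10^(1.77 - 0.017*CN)
Exponent = 1.77 - 0.017*53.5 = 0.8605
delay = 10^0.8605 = 7.25 ms


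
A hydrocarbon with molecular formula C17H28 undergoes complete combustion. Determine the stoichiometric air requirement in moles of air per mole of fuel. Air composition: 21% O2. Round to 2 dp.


Balanced combustion: C17H28 + 24 O2 -> 17 CO2 + 14 H2O
O2 needed = C + H/4 = 17 + 28/4 = 24.00 moles
Air moles = O2 / 0.21 = 24.00 / 0.21 = 114.29 moles air


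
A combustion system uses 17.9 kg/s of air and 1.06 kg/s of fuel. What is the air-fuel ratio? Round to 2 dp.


AFR = m_air / m_fuel
AFR = 17.9 / 1.06 = 16.89


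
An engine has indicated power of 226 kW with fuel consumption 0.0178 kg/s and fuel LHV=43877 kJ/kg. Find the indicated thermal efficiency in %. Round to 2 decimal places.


eta_ith = (IP / (mf * LHV)) * 100
Denominator = 0.0178 * 43877 = 781.0106 kW
eta_ith = (226 / 781.0106) * 100 = 28.94%


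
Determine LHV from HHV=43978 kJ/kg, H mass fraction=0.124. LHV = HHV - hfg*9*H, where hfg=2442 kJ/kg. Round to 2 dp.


LHV = HHV - hfg * 9 * H
Water correction = 2442 * 9 * 0.124 = 2725.272 kJ/kg
LHV = 43978 - 2725.272 = 41252.73 kJ/kg


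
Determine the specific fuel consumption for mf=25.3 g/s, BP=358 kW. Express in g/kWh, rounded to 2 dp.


SFC = (mf / BP) * 3600
Rate = 25.3 / 358 = 0.070670 g/(s*kW)
SFC = 0.070670 * 3600 = 254.41 g/kWh


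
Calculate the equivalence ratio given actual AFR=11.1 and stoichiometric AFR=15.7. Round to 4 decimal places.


phi = AFR_stoich / AFR_actual
phi = 15.7 / 11.1 = 1.4144


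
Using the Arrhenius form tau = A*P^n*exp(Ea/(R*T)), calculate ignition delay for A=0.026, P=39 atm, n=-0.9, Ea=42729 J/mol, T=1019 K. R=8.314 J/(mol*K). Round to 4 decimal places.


tau = A * P^n * exp(Ea/(R*T))
P^n = 39^(-0.9) = 0.03698638
Ea/(R*T) = 42729/(8.314*1019) = 5.043575
exp(Ea/(R*T)) = 155.023308
tau = 0.026 * 0.03698638 * 155.023308 = 0.1491 ms


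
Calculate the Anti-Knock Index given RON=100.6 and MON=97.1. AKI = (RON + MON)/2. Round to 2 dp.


AKI = (RON + MON) / 2
AKI = (100.6 + 97.1) / 2
AKI = 197.7 / 2 = 98.85


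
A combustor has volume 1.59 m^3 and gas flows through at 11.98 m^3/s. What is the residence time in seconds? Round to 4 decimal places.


tau = V / Q_flow
tau = 1.59 / 11.98 = 0.1327 s


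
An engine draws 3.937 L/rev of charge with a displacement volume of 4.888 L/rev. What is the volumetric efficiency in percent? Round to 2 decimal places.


eta_v = (V_actual / V_disp) * 100
Ratio = 3.937 / 4.888 = 0.8054
eta_v = 0.8054 * 100 = 80.54%


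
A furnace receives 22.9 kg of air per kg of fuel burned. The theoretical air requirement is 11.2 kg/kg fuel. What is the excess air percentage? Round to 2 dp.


Excess air = actual - stoichiometric = 22.9 - 11.2 = 11.70 kg/kg fuel
Excess air % = (excess / stoich) * 100 = (11.70 / 11.2) * 100 = 104.46%


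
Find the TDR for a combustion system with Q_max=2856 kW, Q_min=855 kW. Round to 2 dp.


TDR = Q_max / Q_min
TDR = 2856 / 855 = 3.34


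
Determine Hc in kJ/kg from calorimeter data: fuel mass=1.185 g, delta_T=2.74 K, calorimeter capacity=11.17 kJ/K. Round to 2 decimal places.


Hc = C_cal * delta_T / m_fuel
Q_released = 11.17 * 2.74 = 30.6058 kJ
m_fuel = 1.185 g = 1.185/1000 kg = 0.001185 kg
Hc = 30.6058 / 0.001185 = 25827.68 kJ/kg


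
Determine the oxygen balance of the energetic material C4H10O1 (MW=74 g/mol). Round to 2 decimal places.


OB = -1600 * (2C + H/2 - O) / MW
Inner = 2*4 + 10/2 - 1 = 12.00
OB = -1600 * 12.00 / 74 = -259.46%


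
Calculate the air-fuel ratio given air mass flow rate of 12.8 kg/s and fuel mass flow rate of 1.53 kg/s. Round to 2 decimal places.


AFR = m_air / m_fuel
AFR = 12.8 / 1.53 = 8.37


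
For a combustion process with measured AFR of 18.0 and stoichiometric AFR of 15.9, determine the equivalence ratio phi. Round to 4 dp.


phi = AFR_stoich / AFR_actual
phi = 15.9 / 18.0 = 0.8833


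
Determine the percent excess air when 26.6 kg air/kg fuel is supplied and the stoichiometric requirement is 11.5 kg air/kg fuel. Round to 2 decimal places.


Excess air = actual - stoichiometric = 26.6 - 11.5 = 15.10 kg/kg fuel
Excess air % = (excess / stoich) * 100 = (15.10 / 11.5) * 100 = 131.30%


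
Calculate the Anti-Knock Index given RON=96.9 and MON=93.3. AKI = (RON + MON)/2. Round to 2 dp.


AKI = (RON + MON) / 2
AKI = (96.9 + 93.3) / 2
AKI = 190.2 / 2 = 95.10


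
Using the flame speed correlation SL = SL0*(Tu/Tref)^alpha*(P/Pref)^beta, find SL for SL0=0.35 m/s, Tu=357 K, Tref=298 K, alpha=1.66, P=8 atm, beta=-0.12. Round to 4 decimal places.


SL = SL0 * (Tu/Tref)^alpha * (P/Pref)^beta
T ratio = 357/298 = 1.19798658
(T ratio)^alpha = 1.19798658^1.66 = 1.349678
(P/Pref)^beta = 8^(-0.12) = 0.779165
SL = 0.35 * 1.349678 * 0.779165 = 0.3681 m/s


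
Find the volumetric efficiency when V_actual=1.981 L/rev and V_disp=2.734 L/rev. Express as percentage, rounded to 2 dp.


eta_v = (V_actual / V_disp) * 100
Ratio = 1.981 / 2.734 = 0.7246
eta_v = 0.7246 * 100 = 72.46%


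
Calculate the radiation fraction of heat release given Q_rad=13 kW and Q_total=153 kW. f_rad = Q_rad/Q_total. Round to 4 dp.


f_rad = Q_rad / Q_total
f_rad = 13 / 153 = 0.0850


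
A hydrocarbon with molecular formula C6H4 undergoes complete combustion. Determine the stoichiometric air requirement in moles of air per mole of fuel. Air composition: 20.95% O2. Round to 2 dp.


Balanced combustion: C6H4 + 7 O2 -> 6 CO2 + 2 H2O
O2 needed = C + H/4 = 6 + 4/4 = 7.00 moles
Air moles = O2 / 0.2095 = 7.00 / 0.2095 = 33.41 moles air


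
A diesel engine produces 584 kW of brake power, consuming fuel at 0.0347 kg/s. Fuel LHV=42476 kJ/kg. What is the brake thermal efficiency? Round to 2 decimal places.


eta_BTE = (BP / (mf * LHV)) * 100
Denominator = 0.0347 * 42476 = 1473.9172 kW
eta_BTE = (584 / 1473.9172) * 100 = 39.62%


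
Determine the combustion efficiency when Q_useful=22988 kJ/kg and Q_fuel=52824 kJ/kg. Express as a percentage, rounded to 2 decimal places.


Efficiency = (Q_useful / Q_fuel) * 100
Efficiency = (22988 / 52824) * 100
Efficiency = 0.4352 * 100 = 43.52%


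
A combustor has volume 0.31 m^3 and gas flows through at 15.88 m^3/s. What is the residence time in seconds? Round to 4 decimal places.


tau = V / Q_flow
tau = 0.31 / 15.88 = 0.0195 s


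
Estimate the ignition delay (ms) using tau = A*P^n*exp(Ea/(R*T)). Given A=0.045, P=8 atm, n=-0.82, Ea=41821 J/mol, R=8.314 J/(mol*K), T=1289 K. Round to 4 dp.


tau = A * P^n * exp(Ea/(R*T))
P^n = 8^(-0.82) = 0.18174656
Ea/(R*T) = 41821/(8.314*1289) = 3.902397
exp(Ea/(R*T)) = 49.521021
tau = 0.045 * 0.18174656 * 49.521021 = 0.4050 ms


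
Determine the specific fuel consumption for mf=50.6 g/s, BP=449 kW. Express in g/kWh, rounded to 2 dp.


SFC = (mf / BP) * 3600
Rate = 50.6 / 449 = 0.112695 g/(s*kW)
SFC = 0.112695 * 3600 = 405.70 g/kWh


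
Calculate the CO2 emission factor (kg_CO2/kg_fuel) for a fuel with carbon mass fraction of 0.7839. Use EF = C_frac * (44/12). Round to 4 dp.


EF = C_frac * (M_CO2 / M_C)
EF = 0.7839 * (44/12)
EF = 0.7839 * 3.666667 = 2.8743 kg_CO2/kg_fuel


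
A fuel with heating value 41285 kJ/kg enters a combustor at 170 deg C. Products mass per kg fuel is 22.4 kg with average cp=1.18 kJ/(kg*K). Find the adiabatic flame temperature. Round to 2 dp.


T_ad = T_in + Hc / (m_p * cp)
Denominator = 22.4 * 1.18 = 26.4320
Temperature rise = 41285 / 26.4320 = 1561.93 K
T_ad = 170 + 1561.93 = 1731.93 deg C


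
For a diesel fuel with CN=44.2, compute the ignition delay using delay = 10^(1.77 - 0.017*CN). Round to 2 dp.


delay = 10^(1.77 - 0.017*CN)
Exponent = 1.77 - 0.017*44.2 = 1.0186
delay = 10^1.0186 = 10.44 ms


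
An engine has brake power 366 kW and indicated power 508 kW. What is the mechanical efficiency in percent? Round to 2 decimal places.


eta_mech = (BP / IP) * 100
Ratio = 366 / 508 = 0.7205
eta_mech = 0.7205 * 100 = 72.05%


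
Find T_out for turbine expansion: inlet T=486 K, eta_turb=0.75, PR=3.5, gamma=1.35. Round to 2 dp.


T_out = T_in * (1 - eta * (1 - PR^(-(gamma-1)/gamma)))
Exponent = -(1.35-1)/1.35 = -0.25925926
PR^exp = 3.5^(-0.25925926) = 0.72267881
Factor = 1 - 0.75*(1 - 0.72267881) = 0.79200911
T_out = 486 * 0.79200911 = 384.92 K


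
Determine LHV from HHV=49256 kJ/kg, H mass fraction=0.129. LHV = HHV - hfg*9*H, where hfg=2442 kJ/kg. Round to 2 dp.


LHV = HHV - hfg * 9 * H
Water correction = 2442 * 9 * 0.129 = 2835.162 kJ/kg
LHV = 49256 - 2835.162 = 46420.84 kJ/kg


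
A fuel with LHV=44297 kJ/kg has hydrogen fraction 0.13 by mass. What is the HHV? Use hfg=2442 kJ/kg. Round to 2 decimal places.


HHV = LHV + hfg * 9 * H
Water addition = 2442 * 9 * 0.13 = 2857.140 kJ/kg
HHV = 44297 + 2857.140 = 47154.14 kJ/kg


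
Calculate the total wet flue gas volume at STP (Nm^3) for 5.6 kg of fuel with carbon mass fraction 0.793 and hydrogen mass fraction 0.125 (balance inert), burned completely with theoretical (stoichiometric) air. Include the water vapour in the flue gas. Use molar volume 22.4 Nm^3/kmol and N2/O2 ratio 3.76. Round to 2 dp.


Per kg fuel: CO2 = (C/12 kmol)*22.4 = (0.793/12)*22.4 = 1.48027 Nm^3
Per kg fuel: H2O = (H/2 kmol)*22.4 = (0.125/2)*22.4 = 1.40000 Nm^3
O2 needed per kg fuel = C/12 + H/4 = 0.793/12 + 0.125/4 = 0.09733333 kmol
Per kg fuel: N2 = O2*3.76*22.4 = 0.09733333*3.76*22.4 = 8.19780 Nm^3
Total per kg = 1.48027 + 1.40000 + 8.19780 = 11.07807 Nm^3
Total = 11.07807 * 5.6 = 62.04 Nm^3


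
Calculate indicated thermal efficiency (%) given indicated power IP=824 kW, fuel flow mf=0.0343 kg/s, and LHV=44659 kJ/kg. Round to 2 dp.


eta_ith = (IP / (mf * LHV)) * 100
Denominator = 0.0343 * 44659 = 1531.8037 kW
eta_ith = (824 / 1531.8037) * 100 = 53.79%


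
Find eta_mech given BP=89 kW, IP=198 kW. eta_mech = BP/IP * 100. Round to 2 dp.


eta_mech = (BP / IP) * 100
Ratio = 89 / 198 = 0.4495
eta_mech = 0.4495 * 100 = 44.95%


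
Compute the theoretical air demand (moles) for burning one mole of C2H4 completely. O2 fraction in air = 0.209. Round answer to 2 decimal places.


Balanced combustion: C2H4 + 3 O2 -> 2 CO2 + 2 H2O
O2 needed = C + H/4 = 2 + 4/4 = 3.00 moles
Air moles = O2 / 0.209 = 3.00 / 0.209 = 14.35 moles air


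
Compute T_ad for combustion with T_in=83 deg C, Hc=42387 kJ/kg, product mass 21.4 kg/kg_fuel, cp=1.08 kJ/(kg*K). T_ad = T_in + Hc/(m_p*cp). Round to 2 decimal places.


T_ad = T_in + Hc / (m_p * cp)
Denominator = 21.4 * 1.08 = 23.1120
Temperature rise = 42387 / 23.1120 = 1833.98 K
T_ad = 83 + 1833.98 = 1916.98 deg C


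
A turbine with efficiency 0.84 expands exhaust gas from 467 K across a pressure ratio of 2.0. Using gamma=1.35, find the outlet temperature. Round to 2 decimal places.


T_out = T_in * (1 - eta * (1 - PR^(-(gamma-1)/gamma)))
Exponent = -(1.35-1)/1.35 = -0.25925926
PR^exp = 2.0^(-0.25925926) = 0.83551680
Factor = 1 - 0.84*(1 - 0.83551680) = 0.86183411
T_out = 467 * 0.86183411 = 402.48 K


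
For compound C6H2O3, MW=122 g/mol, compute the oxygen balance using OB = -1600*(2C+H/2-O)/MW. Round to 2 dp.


OB = -1600 * (2C + H/2 - O) / MW
Inner = 2*6 + 2/2 - 3 = 10.00
OB = -1600 * 10.00 / 122 = -131.15%


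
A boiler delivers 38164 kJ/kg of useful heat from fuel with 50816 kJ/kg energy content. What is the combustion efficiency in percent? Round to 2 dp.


Efficiency = (Q_useful / Q_fuel) * 100
Efficiency = (38164 / 50816) * 100
Efficiency = 0.7510 * 100 = 75.10%


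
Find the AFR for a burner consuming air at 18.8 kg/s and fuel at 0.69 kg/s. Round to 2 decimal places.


AFR = m_air / m_fuel
AFR = 18.8 / 0.69 = 27.25


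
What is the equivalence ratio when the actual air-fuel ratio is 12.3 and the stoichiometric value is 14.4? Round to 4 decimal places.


phi = AFR_stoich / AFR_actual
phi = 14.4 / 12.3 = 1.1707


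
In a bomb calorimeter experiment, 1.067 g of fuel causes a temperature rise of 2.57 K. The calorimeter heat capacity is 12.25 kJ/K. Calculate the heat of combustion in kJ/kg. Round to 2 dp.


Hc = C_cal * delta_T / m_fuel
Q_released = 12.25 * 2.57 = 31.4825 kJ
m_fuel = 1.067 g = 1.067/1000 kg = 0.001067 kg
Hc = 31.4825 / 0.001067 = 29505.62 kJ/kg


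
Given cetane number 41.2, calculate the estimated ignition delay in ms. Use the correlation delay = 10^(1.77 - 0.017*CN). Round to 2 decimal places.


delay = 10^(1.77 - 0.017*CN)
Exponent = 1.77 - 0.017*41.2 = 1.0696
delay = 10^1.0696 = 11.74 ms


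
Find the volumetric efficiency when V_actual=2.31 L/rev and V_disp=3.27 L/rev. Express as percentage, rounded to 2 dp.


eta_v = (V_actual / V_disp) * 100
Ratio = 2.31 / 3.27 = 0.7064
eta_v = 0.7064 * 100 = 70.64%


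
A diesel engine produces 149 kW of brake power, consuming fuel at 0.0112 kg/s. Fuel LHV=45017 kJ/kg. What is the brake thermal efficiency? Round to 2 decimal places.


eta_BTE = (BP / (mf * LHV)) * 100
Denominator = 0.0112 * 45017 = 504.1904 kW
eta_BTE = (149 / 504.1904) * 100 = 29.55%


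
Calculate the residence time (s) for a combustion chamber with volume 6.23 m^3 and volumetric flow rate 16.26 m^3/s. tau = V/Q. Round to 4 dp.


tau = V / Q_flow
tau = 6.23 / 16.26 = 0.3831 s


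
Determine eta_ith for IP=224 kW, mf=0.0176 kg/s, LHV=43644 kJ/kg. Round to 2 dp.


eta_ith = (IP / (mf * LHV)) * 100
Denominator = 0.0176 * 43644 = 768.1344 kW
eta_ith = (224 / 768.1344) * 100 = 29.16%


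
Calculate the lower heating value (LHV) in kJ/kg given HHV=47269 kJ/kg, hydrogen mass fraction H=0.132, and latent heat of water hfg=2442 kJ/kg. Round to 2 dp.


LHV = HHV - hfg * 9 * H
Water correction = 2442 * 9 * 0.132 = 2901.096 kJ/kg
LHV = 47269 - 2901.096 = 44367.90 kJ/kg


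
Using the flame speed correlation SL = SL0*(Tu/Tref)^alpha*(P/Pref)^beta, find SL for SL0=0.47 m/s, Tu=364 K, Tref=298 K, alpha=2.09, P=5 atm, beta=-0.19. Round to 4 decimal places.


SL = SL0 * (Tu/Tref)^alpha * (P/Pref)^beta
T ratio = 364/298 = 1.22147651
(T ratio)^alpha = 1.22147651^2.09 = 1.519112
(P/Pref)^beta = 5^(-0.19) = 0.736539
SL = 0.47 * 1.519112 * 0.736539 = 0.5259 m/s


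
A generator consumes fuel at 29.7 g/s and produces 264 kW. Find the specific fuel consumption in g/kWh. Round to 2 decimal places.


SFC = (mf / BP) * 3600
Rate = 29.7 / 264 = 0.112500 g/(s*kW)
SFC = 0.112500 * 3600 = 405.00 g/kWh


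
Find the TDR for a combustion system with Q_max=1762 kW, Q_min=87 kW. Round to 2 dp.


TDR = Q_max / Q_min
TDR = 1762 / 87 = 20.25


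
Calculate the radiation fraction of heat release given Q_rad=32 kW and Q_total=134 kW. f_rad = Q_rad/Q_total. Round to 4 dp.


f_rad = Q_rad / Q_total
f_rad = 32 / 134 = 0.2388


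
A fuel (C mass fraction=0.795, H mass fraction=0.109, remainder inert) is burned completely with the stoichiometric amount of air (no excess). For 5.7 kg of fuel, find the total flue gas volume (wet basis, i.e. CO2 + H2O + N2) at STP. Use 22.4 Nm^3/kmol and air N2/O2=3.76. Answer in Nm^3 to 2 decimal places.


Per kg fuel: CO2 = (C/12 kmol)*22.4 = (0.795/12)*22.4 = 1.48400 Nm^3
Per kg fuel: H2O = (H/2 kmol)*22.4 = (0.109/2)*22.4 = 1.22080 Nm^3
O2 needed per kg fuel = C/12 + H/4 = 0.795/12 + 0.109/4 = 0.09350000 kmol
Per kg fuel: N2 = O2*3.76*22.4 = 0.09350000*3.76*22.4 = 7.87494 Nm^3
Total per kg = 1.48400 + 1.22080 + 7.87494 = 10.57974 Nm^3
Total = 10.57974 * 5.7 = 60.30 Nm^3


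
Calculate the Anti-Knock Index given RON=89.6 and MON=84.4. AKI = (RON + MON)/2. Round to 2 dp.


AKI = (RON + MON) / 2
AKI = (89.6 + 84.4) / 2
AKI = 174.0 / 2 = 87.00


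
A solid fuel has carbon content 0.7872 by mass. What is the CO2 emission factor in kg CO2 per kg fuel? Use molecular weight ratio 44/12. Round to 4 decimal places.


EF = C_frac * (M_CO2 / M_C)
EF = 0.7872 * (44/12)
EF = 0.7872 * 3.666667 = 2.8864 kg_CO2/kg_fuel


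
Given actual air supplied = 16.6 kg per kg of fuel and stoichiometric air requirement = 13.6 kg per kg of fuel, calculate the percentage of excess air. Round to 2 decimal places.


Excess air = actual - stoichiometric = 16.6 - 13.6 = 3.00 kg/kg fuel
Excess air % = (excess / stoich) * 100 = (3.00 / 13.6) * 100 = 22.06%


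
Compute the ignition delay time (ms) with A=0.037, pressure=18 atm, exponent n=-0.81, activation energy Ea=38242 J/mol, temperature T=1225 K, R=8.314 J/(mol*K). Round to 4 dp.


tau = A * P^n * exp(Ea/(R*T))
P^n = 18^(-0.81) = 0.09621201
Ea/(R*T) = 38242/(8.314*1225) = 3.754866
exp(Ea/(R*T)) = 42.728511
tau = 0.037 * 0.09621201 * 42.728511 = 0.1521 ms


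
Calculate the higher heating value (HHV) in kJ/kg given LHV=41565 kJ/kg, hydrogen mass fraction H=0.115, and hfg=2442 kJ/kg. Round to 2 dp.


HHV = LHV + hfg * 9 * H
Water addition = 2442 * 9 * 0.115 = 2527.470 kJ/kg
HHV = 41565 + 2527.470 = 44092.47 kJ/kg


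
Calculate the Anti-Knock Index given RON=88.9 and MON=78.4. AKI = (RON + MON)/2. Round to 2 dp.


AKI = (RON + MON) / 2
AKI = (88.9 + 78.4) / 2
AKI = 167.3 / 2 = 83.65


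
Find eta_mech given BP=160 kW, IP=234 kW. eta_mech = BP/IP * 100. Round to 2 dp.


eta_mech = (BP / IP) * 100
Ratio = 160 / 234 = 0.6838
eta_mech = 0.6838 * 100 = 68.38%


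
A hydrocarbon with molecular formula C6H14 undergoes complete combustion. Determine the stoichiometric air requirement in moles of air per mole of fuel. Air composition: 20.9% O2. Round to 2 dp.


Balanced combustion: C6H14 + 9.5 O2 -> 6 CO2 + 7 H2O
O2 needed = C + H/4 = 6 + 14/4 = 9.50 moles
Air moles = O2 / 0.209 = 9.50 / 0.209 = 45.45 moles air


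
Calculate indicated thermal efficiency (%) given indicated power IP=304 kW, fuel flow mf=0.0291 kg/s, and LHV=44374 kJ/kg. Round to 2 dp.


eta_ith = (IP / (mf * LHV)) * 100
Denominator = 0.0291 * 44374 = 1291.2834 kW
eta_ith = (304 / 1291.2834) * 100 = 23.54%


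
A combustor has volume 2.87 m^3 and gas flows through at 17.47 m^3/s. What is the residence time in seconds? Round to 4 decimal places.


tau = V / Q_flow
tau = 2.87 / 17.47 = 0.1643 s


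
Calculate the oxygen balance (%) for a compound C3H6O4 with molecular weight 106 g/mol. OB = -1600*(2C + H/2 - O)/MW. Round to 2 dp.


OB = -1600 * (2C + H/2 - O) / MW
Inner = 2*3 + 6/2 - 4 = 5.00
OB = -1600 * 5.00 / 106 = -75.47%


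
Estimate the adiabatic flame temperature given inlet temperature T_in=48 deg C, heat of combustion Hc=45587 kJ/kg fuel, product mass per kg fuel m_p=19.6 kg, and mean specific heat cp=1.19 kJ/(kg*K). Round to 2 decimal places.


T_ad = T_in + Hc / (m_p * cp)
Denominator = 19.6 * 1.19 = 23.3240
Temperature rise = 45587 / 23.3240 = 1954.51 K
T_ad = 48 + 1954.51 = 2002.51 deg C


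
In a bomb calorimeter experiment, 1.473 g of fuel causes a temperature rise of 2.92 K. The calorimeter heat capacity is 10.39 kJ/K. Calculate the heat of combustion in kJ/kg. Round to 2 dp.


Hc = C_cal * delta_T / m_fuel
Q_released = 10.39 * 2.92 = 30.3388 kJ
m_fuel = 1.473 g = 1.473/1000 kg = 0.001473 kg
Hc = 30.3388 / 0.001473 = 20596.61 kJ/kg
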